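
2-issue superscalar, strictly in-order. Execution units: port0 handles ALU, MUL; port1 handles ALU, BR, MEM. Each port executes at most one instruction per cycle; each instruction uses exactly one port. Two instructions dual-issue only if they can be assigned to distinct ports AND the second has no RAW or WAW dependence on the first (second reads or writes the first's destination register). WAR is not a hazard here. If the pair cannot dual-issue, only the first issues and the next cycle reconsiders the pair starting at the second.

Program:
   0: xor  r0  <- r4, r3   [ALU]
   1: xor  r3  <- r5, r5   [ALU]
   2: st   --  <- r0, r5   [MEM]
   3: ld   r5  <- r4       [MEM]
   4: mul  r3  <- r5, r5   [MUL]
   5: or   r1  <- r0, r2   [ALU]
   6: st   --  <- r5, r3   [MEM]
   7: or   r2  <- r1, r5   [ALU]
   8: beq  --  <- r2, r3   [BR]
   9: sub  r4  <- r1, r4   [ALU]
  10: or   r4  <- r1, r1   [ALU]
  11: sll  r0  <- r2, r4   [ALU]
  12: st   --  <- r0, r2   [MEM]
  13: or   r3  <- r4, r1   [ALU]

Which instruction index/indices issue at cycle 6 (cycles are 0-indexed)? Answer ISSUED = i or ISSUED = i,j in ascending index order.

0. xor/xor @i0+i1  | pair
1. st @i2  | no-port MEM/MEM
2. ld @i3  | RAW r5
3. mul/or @i4+i5  | pair
4. st/or @i6+i7  | pair
5. beq/sub @i8+i9  | pair
6. or @i10  | RAW r4
7. sll @i11  | RAW r0
8. st/or @i12+i13  | pair

ISSUED = 10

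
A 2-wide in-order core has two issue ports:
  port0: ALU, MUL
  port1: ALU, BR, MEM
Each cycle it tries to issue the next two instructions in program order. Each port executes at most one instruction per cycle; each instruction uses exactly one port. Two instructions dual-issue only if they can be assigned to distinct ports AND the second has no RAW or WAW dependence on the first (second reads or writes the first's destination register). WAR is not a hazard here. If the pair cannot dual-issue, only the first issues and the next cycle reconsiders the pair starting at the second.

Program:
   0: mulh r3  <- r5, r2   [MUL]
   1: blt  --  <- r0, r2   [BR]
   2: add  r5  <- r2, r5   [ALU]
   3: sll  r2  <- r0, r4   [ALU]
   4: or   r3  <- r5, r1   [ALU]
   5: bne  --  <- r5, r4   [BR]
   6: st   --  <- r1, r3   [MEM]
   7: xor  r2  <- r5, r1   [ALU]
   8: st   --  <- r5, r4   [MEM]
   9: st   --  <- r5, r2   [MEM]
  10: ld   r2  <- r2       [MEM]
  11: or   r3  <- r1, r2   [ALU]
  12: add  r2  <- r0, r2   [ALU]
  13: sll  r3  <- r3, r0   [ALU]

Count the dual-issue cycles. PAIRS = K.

PAIRS = 5

#0 head=0: mulh blt i0/i1 pair
#1 head=2: add sll i2/i3 pair
#2 head=4: or bne i4/i5 pair
#3 head=6: st xor i6/i7 pair
#4 head=8: st i8 no-port MEM/MEM
#5 head=9: st i9 no-port MEM/MEM
#6 head=10: ld i10 RAW r2
#7 head=11: or add i11/i12 pair
#8 head=13: sll i13 tail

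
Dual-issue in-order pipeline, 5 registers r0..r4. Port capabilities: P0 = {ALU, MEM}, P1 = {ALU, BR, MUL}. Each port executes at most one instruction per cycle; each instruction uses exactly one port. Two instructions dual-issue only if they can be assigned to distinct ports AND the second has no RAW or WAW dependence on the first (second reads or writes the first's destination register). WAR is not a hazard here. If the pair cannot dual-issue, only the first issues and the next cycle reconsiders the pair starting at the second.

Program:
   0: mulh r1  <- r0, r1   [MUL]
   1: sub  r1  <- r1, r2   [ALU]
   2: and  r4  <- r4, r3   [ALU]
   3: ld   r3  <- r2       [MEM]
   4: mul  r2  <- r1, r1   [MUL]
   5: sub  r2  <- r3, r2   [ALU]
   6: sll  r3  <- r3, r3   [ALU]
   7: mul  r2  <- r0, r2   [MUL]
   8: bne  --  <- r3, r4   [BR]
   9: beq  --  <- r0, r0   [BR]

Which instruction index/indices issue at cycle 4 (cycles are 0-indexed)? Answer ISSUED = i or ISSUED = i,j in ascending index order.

#0 head=0: mulh.MUL i0 RAW+WAW r1
#1 head=1: sub.ALU+and.ALU i1/i2 pair
#2 head=3: ld.MEM+mul.MUL i3/i4 pair
#3 head=5: sub.ALU+sll.ALU i5/i6 pair
#4 head=7: mul.MUL i7 no-port MUL/BR
#5 head=8: bne.BR i8 no-port BR/BR
#6 head=9: beq.BR i9 tail

ISSUED = 7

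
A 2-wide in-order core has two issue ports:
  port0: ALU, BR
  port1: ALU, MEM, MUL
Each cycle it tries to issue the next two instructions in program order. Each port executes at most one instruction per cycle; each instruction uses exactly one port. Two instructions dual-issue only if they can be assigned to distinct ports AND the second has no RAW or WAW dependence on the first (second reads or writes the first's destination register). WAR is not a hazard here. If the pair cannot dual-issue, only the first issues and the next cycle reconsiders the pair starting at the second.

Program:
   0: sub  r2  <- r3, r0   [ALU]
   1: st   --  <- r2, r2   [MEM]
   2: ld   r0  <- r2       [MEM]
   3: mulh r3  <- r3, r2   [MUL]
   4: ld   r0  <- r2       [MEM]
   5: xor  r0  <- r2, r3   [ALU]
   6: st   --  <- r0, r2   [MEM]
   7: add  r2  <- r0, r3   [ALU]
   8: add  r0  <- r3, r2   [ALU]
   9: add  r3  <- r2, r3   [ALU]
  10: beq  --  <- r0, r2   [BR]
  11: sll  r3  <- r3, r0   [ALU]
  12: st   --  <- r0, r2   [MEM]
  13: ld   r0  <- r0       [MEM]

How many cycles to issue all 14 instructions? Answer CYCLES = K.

CYCLES = 11

0. sub @i0  | RAW r2
1. st @i1  | no-port MEM/MEM
2. ld @i2  | no-port MEM/MUL
3. mulh @i3  | no-port MUL/MEM
4. ld @i4  | WAW r0
5. xor @i5  | RAW r0
6. st/add @i6/i7  | dual
7. add/add @i8/i9  | dual
8. beq/sll @i10/i11  | dual
9. st @i12  | no-port MEM/MEM
10. ld @i13  | tail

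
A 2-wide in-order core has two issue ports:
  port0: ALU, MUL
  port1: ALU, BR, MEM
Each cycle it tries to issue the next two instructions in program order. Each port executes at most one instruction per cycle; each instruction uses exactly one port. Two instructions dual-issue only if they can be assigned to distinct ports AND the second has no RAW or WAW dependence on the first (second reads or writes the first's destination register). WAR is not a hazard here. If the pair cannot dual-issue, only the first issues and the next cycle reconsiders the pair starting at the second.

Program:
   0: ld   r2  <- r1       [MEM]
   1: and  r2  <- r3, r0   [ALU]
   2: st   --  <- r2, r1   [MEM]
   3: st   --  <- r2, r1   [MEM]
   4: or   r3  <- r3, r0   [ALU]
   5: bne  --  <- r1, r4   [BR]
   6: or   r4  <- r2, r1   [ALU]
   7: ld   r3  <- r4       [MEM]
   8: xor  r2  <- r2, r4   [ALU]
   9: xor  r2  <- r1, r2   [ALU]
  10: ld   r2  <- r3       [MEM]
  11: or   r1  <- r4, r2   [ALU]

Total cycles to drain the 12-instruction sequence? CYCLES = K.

CYCLES = 9

t=0 i0:ld.MEM ; WAW r2
t=1 i1:and.ALU ; RAW r2
t=2 i2:st.MEM ; no-port MEM/MEM
t=3 i3+i4:st.MEM/or.ALU ; pair
t=4 i5+i6:bne.BR/or.ALU ; pair
t=5 i7+i8:ld.MEM/xor.ALU ; pair
t=6 i9:xor.ALU ; WAW r2
t=7 i10:ld.MEM ; RAW r2
t=8 i11:or.ALU ; tail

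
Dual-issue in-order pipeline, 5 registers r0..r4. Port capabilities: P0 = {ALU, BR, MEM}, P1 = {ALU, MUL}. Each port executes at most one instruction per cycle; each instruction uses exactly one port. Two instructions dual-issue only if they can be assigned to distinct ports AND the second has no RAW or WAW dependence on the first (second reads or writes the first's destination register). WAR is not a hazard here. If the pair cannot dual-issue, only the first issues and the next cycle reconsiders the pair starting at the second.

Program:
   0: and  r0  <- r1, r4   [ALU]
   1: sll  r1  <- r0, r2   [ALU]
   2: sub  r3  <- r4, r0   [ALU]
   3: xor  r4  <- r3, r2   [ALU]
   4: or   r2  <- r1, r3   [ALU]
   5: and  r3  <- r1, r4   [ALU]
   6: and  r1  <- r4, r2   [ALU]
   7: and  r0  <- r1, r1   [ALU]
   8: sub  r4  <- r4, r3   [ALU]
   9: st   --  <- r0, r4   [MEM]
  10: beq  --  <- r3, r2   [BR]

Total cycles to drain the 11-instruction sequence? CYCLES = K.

CYCLES = 7

[0] i0  and.ALU  -- RAW r0
[1] i1,i2  sll.ALU/sub.ALU  -- 2-wide
[2] i3,i4  xor.ALU/or.ALU  -- 2-wide
[3] i5,i6  and.ALU/and.ALU  -- 2-wide
[4] i7,i8  and.ALU/sub.ALU  -- 2-wide
[5] i9  st.MEM  -- no-port MEM/BR
[6] i10  beq.BR  -- tail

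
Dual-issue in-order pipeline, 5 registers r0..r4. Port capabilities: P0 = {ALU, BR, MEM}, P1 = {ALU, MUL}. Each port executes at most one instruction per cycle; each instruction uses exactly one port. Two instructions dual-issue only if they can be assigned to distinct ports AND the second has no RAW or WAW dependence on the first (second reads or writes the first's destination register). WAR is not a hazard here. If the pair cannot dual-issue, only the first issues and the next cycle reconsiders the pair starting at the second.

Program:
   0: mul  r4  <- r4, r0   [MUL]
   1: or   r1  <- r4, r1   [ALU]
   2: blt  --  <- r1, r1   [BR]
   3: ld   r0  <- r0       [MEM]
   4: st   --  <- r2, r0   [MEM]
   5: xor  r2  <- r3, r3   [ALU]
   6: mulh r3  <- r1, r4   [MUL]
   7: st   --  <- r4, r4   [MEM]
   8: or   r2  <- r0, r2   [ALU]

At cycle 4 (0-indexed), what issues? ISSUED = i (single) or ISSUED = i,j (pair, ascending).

ISSUED = 4,5

c0: i0 mul  RAW r4
c1: i1 or  RAW r1
c2: i2 blt  no-port BR/MEM
c3: i3 ld  no-port MEM/MEM
c4: i4+i5 st xor  2-wide
c5: i6+i7 mulh st  2-wide
c6: i8 or  tail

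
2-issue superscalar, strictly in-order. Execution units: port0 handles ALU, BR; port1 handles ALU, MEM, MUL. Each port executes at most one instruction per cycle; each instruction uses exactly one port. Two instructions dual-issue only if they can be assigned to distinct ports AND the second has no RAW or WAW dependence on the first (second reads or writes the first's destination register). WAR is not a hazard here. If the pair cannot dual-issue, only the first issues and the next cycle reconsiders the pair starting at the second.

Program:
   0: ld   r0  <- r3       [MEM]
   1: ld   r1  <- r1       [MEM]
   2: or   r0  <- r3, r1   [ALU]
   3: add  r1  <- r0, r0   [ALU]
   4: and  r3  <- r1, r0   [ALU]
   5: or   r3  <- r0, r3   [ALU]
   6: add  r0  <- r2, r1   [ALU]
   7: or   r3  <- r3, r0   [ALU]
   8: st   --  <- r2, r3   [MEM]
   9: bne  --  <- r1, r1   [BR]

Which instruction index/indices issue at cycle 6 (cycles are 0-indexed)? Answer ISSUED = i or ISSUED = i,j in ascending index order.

t=0 i0:ld ; no-port MEM/MEM
t=1 i1:ld ; RAW r1
t=2 i2:or ; RAW r0
t=3 i3:add ; RAW r1
t=4 i4:and ; RAW+WAW r3
t=5 i5+i6:or+add ; pair
t=6 i7:or ; RAW r3
t=7 i8+i9:st+bne ; pair

ISSUED = 7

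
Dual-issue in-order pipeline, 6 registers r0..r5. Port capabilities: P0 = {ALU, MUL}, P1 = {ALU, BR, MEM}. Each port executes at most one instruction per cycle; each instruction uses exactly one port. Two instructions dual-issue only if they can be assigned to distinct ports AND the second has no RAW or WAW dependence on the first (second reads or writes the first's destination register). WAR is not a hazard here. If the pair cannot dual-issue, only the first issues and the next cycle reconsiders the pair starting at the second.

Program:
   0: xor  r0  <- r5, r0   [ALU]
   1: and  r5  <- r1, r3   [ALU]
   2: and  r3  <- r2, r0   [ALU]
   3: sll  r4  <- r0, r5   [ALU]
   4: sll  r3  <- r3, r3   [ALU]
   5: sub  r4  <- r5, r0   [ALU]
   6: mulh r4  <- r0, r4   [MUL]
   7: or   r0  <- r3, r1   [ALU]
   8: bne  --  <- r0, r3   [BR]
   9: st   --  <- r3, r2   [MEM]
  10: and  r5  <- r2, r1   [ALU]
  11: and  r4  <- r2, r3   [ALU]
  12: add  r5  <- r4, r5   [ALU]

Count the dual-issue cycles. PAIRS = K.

PAIRS = 5

[0] i0,i1  xor;and  -- 2-wide
[1] i2,i3  and;sll  -- 2-wide
[2] i4,i5  sll;sub  -- 2-wide
[3] i6,i7  mulh;or  -- 2-wide
[4] i8  bne  -- no-port BR/MEM
[5] i9,i10  st;and  -- 2-wide
[6] i11  and  -- RAW r4
[7] i12  add  -- tail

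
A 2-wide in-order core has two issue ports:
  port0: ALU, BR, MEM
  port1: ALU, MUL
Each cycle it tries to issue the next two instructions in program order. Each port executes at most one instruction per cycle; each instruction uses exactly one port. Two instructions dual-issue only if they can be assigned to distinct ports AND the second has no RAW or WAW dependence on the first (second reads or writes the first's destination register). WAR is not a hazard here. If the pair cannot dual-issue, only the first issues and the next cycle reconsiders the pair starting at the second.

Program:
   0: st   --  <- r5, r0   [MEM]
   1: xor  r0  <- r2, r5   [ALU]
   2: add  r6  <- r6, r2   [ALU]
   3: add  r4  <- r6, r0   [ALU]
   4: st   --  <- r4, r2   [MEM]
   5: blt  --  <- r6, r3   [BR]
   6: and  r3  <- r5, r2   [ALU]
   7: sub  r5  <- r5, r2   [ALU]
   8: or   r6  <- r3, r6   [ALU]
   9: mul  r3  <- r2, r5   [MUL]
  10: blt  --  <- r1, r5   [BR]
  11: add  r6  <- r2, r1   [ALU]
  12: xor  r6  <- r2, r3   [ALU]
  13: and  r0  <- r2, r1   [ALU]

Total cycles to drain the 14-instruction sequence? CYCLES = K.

CYCLES = 9

0. st+xor @i0,i1  | dual
1. add @i2  | RAW r6
2. add @i3  | RAW r4
3. st @i4  | no-port MEM/BR
4. blt+and @i5,i6  | dual
5. sub+or @i7,i8  | dual
6. mul+blt @i9,i10  | dual
7. add @i11  | WAW r6
8. xor+and @i12,i13  | dual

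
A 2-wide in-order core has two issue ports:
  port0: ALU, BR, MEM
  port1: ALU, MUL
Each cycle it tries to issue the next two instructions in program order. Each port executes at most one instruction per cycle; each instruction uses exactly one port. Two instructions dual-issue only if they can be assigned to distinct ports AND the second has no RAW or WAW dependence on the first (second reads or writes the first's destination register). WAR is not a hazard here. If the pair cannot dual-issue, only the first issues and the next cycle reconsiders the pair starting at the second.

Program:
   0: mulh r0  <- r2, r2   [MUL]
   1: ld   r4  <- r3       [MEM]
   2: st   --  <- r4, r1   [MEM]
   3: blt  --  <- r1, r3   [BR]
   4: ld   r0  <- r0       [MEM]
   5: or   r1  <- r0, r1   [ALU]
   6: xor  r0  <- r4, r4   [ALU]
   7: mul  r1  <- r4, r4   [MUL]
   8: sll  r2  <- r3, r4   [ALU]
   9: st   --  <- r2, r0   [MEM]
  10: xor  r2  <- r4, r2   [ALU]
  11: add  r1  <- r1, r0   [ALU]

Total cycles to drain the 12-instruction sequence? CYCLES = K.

CYCLES = 8

0. mulh/ld @i0&i1  | pair
1. st @i2  | no-port MEM/BR
2. blt @i3  | no-port BR/MEM
3. ld @i4  | RAW r0
4. or/xor @i5&i6  | pair
5. mul/sll @i7&i8  | pair
6. st/xor @i9&i10  | pair
7. add @i11  | tail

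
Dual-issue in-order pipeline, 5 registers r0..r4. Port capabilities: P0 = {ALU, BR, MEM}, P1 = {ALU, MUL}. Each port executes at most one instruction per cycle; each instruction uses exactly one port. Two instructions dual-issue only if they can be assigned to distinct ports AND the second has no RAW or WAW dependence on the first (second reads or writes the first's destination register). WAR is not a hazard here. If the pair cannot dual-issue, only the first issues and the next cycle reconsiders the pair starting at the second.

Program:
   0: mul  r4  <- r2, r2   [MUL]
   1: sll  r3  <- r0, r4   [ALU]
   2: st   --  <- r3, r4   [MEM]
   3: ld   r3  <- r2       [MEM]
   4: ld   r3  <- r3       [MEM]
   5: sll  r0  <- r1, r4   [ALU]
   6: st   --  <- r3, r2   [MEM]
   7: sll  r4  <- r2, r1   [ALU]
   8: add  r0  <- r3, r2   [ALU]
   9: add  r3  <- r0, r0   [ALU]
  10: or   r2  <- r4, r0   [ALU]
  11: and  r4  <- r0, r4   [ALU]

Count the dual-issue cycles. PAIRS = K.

c0: i0 mul.MUL  RAW r4
c1: i1 sll.ALU  RAW r3
c2: i2 st.MEM  no-port MEM/MEM
c3: i3 ld.MEM  no-port MEM/MEM
c4: i4,i5 ld.MEM;sll.ALU  2-wide
c5: i6,i7 st.MEM;sll.ALU  2-wide
c6: i8 add.ALU  RAW r0
c7: i9,i10 add.ALU;or.ALU  2-wide
c8: i11 and.ALU  tail

PAIRS = 3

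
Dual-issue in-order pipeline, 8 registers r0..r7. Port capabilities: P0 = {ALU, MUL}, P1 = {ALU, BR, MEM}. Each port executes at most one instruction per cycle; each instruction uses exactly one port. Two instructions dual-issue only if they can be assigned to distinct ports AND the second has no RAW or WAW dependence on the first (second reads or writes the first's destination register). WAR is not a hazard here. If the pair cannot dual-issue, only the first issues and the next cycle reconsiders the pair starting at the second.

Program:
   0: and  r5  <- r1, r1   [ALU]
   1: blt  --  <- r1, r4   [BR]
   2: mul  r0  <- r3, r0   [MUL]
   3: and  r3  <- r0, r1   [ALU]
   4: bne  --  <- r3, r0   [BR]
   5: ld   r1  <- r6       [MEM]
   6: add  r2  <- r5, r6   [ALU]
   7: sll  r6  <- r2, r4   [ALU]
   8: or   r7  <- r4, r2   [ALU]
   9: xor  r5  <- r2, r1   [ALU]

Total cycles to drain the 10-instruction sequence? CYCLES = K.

CYCLES = 7

[0] i0/i1  and/blt  -- pair
[1] i2  mul  -- RAW r0
[2] i3  and  -- RAW r3
[3] i4  bne  -- no-port BR/MEM
[4] i5/i6  ld/add  -- pair
[5] i7/i8  sll/or  -- pair
[6] i9  xor  -- tail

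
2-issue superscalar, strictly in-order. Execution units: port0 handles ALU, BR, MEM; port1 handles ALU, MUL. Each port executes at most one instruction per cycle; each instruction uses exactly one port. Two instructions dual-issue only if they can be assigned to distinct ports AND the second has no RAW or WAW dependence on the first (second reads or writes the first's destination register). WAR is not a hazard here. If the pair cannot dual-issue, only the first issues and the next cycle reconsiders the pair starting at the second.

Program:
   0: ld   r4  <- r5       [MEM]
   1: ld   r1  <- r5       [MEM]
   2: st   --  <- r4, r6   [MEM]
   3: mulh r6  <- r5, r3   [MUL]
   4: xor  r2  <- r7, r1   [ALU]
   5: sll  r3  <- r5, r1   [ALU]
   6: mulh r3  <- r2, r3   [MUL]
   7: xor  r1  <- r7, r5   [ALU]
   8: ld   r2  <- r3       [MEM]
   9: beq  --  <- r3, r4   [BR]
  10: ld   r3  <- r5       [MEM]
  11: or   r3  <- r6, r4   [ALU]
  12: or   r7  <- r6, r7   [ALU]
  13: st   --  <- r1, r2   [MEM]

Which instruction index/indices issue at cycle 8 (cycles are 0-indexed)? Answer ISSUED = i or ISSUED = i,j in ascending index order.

ISSUED = 11,12

0. ld.MEM @i0  | no-port MEM/MEM
1. ld.MEM @i1  | no-port MEM/MEM
2. st.MEM+mulh.MUL @i2+i3  | 2-wide
3. xor.ALU+sll.ALU @i4+i5  | 2-wide
4. mulh.MUL+xor.ALU @i6+i7  | 2-wide
5. ld.MEM @i8  | no-port MEM/BR
6. beq.BR @i9  | no-port BR/MEM
7. ld.MEM @i10  | WAW r3
8. or.ALU+or.ALU @i11+i12  | 2-wide
9. st.MEM @i13  | tail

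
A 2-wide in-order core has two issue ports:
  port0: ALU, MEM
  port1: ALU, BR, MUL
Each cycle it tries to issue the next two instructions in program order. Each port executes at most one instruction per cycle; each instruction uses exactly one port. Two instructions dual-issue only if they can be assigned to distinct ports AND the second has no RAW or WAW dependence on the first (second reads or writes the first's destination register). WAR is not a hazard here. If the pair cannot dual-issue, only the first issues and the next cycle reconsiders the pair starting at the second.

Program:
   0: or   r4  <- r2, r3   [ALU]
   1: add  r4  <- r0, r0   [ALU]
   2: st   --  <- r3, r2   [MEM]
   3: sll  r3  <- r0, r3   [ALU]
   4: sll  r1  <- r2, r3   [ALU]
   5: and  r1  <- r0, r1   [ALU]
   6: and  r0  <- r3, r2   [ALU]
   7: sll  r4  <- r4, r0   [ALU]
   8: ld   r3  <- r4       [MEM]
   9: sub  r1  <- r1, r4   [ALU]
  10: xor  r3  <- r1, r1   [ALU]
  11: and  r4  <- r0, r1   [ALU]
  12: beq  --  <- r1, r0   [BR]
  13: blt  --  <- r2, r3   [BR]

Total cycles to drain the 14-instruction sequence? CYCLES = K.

CYCLES = 10

c0: i0 or.ALU  WAW r4
c1: i1,i2 add.ALU+st.MEM  pair
c2: i3 sll.ALU  RAW r3
c3: i4 sll.ALU  RAW+WAW r1
c4: i5,i6 and.ALU+and.ALU  pair
c5: i7 sll.ALU  RAW r4
c6: i8,i9 ld.MEM+sub.ALU  pair
c7: i10,i11 xor.ALU+and.ALU  pair
c8: i12 beq.BR  no-port BR/BR
c9: i13 blt.BR  tail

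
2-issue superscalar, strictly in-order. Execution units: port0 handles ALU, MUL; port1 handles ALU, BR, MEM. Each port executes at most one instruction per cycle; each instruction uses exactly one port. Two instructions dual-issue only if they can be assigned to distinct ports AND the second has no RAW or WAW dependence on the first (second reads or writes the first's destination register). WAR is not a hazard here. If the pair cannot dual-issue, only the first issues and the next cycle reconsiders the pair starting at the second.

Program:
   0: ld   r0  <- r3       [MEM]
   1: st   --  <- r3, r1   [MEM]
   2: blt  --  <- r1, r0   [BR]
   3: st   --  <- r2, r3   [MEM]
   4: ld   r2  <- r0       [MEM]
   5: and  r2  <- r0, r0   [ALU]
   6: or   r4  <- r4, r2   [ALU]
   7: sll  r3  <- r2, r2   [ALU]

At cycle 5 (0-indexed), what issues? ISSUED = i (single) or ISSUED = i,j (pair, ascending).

  cy0 -> i0 (ld) no-port MEM/MEM
  cy1 -> i1 (st) no-port MEM/BR
  cy2 -> i2 (blt) no-port BR/MEM
  cy3 -> i3 (st) no-port MEM/MEM
  cy4 -> i4 (ld) WAW r2
  cy5 -> i5 (and) RAW r2
  cy6 -> i6/i7 (or+sll) 2-wide

ISSUED = 5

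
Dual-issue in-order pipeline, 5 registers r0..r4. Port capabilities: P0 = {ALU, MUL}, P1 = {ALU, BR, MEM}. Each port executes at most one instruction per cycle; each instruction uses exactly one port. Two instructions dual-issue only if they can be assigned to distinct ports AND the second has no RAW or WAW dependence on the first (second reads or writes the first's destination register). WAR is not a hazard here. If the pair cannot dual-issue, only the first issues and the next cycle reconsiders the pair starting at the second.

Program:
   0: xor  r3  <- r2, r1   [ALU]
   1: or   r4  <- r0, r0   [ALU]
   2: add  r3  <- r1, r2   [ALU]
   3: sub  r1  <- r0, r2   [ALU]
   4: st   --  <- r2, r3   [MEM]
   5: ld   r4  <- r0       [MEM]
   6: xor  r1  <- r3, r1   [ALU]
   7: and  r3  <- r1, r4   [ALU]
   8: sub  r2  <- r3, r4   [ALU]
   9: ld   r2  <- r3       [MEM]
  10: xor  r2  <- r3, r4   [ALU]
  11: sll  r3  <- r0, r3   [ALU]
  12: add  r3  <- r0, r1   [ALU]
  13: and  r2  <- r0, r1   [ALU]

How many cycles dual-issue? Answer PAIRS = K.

c0: i0,i1 xor.ALU;or.ALU  dual
c1: i2,i3 add.ALU;sub.ALU  dual
c2: i4 st.MEM  no-port MEM/MEM
c3: i5,i6 ld.MEM;xor.ALU  dual
c4: i7 and.ALU  RAW r3
c5: i8 sub.ALU  WAW r2
c6: i9 ld.MEM  WAW r2
c7: i10,i11 xor.ALU;sll.ALU  dual
c8: i12,i13 add.ALU;and.ALU  dual

PAIRS = 5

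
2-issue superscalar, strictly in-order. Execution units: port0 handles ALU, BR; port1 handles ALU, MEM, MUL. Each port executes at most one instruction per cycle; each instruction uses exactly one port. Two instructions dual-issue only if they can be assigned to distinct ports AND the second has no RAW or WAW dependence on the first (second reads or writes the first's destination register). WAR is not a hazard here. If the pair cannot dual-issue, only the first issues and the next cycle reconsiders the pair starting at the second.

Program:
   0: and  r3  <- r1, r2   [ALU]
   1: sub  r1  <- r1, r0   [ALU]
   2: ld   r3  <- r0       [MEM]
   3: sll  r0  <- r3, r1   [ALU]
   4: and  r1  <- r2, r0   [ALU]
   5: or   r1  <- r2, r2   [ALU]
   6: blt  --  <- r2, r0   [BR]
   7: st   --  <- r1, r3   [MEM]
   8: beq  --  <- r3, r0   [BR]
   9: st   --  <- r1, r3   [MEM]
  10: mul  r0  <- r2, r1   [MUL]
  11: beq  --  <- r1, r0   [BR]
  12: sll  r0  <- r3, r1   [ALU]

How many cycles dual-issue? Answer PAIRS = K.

#0 head=0: and sub i0/i1 pair
#1 head=2: ld i2 RAW r3
#2 head=3: sll i3 RAW r0
#3 head=4: and i4 WAW r1
#4 head=5: or blt i5/i6 pair
#5 head=7: st beq i7/i8 pair
#6 head=9: st i9 no-port MEM/MUL
#7 head=10: mul i10 RAW r0
#8 head=11: beq sll i11/i12 pair

PAIRS = 4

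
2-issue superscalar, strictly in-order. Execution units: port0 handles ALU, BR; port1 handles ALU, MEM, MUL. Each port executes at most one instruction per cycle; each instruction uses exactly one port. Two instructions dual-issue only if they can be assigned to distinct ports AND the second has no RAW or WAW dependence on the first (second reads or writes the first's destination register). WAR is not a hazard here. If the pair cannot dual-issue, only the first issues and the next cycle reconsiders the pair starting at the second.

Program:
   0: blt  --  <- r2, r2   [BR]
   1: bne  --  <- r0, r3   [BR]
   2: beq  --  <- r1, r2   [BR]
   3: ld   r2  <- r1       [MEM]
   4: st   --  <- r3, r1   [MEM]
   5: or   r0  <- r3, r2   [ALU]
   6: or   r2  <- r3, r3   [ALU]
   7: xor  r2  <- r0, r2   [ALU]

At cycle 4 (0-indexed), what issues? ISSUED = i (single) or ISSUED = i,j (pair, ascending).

ISSUED = 6

[0] i0  blt.BR  -- no-port BR/BR
[1] i1  bne.BR  -- no-port BR/BR
[2] i2,i3  beq.BR ld.MEM  -- 2-wide
[3] i4,i5  st.MEM or.ALU  -- 2-wide
[4] i6  or.ALU  -- RAW+WAW r2
[5] i7  xor.ALU  -- tail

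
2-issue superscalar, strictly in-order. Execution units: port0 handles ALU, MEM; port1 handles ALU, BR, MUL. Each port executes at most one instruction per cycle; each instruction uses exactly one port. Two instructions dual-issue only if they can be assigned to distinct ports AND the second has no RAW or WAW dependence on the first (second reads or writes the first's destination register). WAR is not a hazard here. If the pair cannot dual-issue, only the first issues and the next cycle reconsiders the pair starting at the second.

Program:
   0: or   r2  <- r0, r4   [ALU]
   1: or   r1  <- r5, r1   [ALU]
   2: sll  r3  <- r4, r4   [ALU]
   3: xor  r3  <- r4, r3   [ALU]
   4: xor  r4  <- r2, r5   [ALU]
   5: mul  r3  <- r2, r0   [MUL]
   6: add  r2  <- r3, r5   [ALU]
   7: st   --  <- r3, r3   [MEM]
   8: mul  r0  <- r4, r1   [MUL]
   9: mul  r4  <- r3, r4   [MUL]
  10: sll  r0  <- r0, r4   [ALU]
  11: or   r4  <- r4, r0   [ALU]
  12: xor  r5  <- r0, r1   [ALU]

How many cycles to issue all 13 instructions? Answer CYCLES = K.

c0: i0&i1 or/or  dual
c1: i2 sll  RAW+WAW r3
c2: i3&i4 xor/xor  dual
c3: i5 mul  RAW r3
c4: i6&i7 add/st  dual
c5: i8 mul  no-port MUL/MUL
c6: i9 mul  RAW r4
c7: i10 sll  RAW r0
c8: i11&i12 or/xor  dual

CYCLES = 9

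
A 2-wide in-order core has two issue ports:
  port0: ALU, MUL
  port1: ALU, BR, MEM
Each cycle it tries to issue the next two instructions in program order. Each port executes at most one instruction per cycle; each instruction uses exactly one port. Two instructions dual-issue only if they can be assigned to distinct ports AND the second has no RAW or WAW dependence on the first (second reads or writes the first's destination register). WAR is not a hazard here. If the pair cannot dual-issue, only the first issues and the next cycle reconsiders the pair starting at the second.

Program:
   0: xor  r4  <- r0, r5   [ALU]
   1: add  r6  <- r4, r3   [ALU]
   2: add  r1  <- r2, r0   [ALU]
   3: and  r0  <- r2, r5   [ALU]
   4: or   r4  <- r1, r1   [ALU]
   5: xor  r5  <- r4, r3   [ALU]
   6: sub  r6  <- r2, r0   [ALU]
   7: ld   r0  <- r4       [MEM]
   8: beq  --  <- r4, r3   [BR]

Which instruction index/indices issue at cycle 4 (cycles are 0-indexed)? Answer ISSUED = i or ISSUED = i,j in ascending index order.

#0 head=0: xor.ALU i0 RAW r4
#1 head=1: add.ALU;add.ALU i1+i2 dual
#2 head=3: and.ALU;or.ALU i3+i4 dual
#3 head=5: xor.ALU;sub.ALU i5+i6 dual
#4 head=7: ld.MEM i7 no-port MEM/BR
#5 head=8: beq.BR i8 tail

ISSUED = 7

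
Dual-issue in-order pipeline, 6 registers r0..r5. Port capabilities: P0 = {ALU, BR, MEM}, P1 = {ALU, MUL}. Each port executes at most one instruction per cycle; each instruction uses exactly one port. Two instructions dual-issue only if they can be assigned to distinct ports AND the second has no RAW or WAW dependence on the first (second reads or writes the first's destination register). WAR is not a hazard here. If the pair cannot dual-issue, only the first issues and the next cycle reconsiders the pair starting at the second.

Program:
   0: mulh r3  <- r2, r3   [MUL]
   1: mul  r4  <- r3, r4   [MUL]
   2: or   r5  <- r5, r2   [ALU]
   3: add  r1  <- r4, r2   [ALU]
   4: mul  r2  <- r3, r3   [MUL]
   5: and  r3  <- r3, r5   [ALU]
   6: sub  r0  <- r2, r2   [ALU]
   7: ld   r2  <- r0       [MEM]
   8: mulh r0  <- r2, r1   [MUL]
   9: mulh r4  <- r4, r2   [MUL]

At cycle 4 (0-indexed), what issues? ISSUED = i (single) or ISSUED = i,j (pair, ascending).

ISSUED = 7

0. mulh.MUL @i0  | no-port MUL/MUL
1. mul.MUL/or.ALU @i1,i2  | 2-wide
2. add.ALU/mul.MUL @i3,i4  | 2-wide
3. and.ALU/sub.ALU @i5,i6  | 2-wide
4. ld.MEM @i7  | RAW r2
5. mulh.MUL @i8  | no-port MUL/MUL
6. mulh.MUL @i9  | tail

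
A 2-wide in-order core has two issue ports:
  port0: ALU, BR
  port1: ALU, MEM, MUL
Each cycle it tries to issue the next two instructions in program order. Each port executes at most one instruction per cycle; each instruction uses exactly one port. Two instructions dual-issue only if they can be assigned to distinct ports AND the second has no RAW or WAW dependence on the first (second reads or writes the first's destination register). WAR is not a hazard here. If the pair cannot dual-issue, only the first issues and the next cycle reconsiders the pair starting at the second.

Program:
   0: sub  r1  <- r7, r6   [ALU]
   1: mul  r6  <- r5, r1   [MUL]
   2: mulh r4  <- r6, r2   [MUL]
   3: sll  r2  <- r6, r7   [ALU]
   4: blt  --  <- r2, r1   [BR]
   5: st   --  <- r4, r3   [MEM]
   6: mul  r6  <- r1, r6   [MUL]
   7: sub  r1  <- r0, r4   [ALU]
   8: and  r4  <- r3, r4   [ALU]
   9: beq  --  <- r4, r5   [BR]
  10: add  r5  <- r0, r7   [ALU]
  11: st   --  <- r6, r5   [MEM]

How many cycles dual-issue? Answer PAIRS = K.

c0: i0 sub  RAW r1
c1: i1 mul  no-port MUL/MUL
c2: i2&i3 mulh+sll  pair
c3: i4&i5 blt+st  pair
c4: i6&i7 mul+sub  pair
c5: i8 and  RAW r4
c6: i9&i10 beq+add  pair
c7: i11 st  tail

PAIRS = 4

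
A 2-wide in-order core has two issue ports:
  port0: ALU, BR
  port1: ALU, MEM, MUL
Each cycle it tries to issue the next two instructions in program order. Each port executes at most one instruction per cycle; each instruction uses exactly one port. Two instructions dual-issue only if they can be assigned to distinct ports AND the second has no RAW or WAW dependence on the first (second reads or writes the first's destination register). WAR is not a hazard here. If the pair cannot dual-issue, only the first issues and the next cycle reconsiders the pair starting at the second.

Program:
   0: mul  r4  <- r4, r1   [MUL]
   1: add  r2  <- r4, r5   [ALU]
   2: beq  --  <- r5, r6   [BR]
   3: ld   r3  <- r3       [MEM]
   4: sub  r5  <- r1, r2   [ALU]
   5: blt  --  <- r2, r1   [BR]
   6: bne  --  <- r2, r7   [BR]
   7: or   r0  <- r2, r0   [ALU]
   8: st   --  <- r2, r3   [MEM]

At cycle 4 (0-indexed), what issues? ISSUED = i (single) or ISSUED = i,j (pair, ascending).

ISSUED = 6,7

#0 head=0: mul i0 RAW r4
#1 head=1: add/beq i1/i2 2-wide
#2 head=3: ld/sub i3/i4 2-wide
#3 head=5: blt i5 no-port BR/BR
#4 head=6: bne/or i6/i7 2-wide
#5 head=8: st i8 tail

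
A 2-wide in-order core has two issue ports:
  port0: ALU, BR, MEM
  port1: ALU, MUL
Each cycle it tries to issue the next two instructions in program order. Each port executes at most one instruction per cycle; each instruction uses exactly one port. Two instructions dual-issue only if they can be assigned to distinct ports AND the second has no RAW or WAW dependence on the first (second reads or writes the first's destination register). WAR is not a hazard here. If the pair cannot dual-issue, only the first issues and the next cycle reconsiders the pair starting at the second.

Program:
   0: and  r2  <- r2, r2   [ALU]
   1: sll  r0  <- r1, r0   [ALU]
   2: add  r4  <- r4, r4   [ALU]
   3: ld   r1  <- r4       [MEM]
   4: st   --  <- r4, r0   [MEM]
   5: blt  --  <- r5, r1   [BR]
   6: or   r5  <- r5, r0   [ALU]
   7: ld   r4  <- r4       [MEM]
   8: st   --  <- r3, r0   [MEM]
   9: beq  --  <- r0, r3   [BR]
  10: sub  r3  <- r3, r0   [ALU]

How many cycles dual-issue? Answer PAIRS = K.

0. and.ALU;sll.ALU @i0/i1  | 2-wide
1. add.ALU @i2  | RAW r4
2. ld.MEM @i3  | no-port MEM/MEM
3. st.MEM @i4  | no-port MEM/BR
4. blt.BR;or.ALU @i5/i6  | 2-wide
5. ld.MEM @i7  | no-port MEM/MEM
6. st.MEM @i8  | no-port MEM/BR
7. beq.BR;sub.ALU @i9/i10  | 2-wide

PAIRS = 3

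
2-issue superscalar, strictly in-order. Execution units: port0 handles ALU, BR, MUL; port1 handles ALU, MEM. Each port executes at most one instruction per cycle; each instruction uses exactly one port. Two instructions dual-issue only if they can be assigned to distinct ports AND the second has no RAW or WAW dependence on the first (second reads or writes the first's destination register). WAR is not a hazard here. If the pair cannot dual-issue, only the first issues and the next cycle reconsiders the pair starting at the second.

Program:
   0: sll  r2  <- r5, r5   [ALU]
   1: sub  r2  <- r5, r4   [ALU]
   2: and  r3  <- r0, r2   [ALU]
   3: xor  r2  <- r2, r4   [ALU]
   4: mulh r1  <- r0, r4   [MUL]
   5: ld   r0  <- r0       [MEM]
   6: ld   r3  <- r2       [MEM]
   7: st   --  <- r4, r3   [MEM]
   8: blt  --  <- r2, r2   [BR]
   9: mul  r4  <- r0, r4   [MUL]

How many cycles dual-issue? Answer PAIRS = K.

  cy0 -> i0 (sll.ALU) WAW r2
  cy1 -> i1 (sub.ALU) RAW r2
  cy2 -> i2&i3 (and.ALU/xor.ALU) dual
  cy3 -> i4&i5 (mulh.MUL/ld.MEM) dual
  cy4 -> i6 (ld.MEM) no-port MEM/MEM
  cy5 -> i7&i8 (st.MEM/blt.BR) dual
  cy6 -> i9 (mul.MUL) tail

PAIRS = 3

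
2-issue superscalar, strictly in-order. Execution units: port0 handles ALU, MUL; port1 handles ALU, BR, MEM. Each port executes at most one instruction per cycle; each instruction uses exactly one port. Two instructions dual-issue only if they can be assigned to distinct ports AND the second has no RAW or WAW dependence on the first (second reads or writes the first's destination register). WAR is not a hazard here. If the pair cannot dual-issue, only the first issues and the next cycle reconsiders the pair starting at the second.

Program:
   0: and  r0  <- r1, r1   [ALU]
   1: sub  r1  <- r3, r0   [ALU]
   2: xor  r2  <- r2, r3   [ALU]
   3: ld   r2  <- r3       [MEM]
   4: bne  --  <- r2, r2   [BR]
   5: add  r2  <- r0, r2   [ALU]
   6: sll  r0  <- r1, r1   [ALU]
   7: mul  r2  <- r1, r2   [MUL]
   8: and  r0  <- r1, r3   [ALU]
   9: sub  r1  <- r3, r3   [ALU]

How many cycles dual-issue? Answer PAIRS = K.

PAIRS = 4

[0] i0  and.ALU  -- RAW r0
[1] i1,i2  sub.ALU/xor.ALU  -- pair
[2] i3  ld.MEM  -- no-port MEM/BR
[3] i4,i5  bne.BR/add.ALU  -- pair
[4] i6,i7  sll.ALU/mul.MUL  -- pair
[5] i8,i9  and.ALU/sub.ALU  -- pair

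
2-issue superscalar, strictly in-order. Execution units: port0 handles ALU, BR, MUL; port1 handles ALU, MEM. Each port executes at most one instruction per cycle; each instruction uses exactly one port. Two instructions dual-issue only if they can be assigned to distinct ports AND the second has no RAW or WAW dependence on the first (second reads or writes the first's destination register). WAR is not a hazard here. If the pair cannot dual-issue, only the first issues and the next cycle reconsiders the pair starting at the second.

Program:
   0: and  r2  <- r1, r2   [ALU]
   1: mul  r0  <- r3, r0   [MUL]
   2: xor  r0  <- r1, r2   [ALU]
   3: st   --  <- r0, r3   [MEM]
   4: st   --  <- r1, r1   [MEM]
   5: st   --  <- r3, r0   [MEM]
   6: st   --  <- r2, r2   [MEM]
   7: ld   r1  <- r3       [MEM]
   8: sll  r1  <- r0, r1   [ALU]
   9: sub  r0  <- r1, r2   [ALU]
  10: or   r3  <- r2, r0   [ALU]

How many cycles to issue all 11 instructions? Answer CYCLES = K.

CYCLES = 10

t=0 i0&i1:and;mul ; dual
t=1 i2:xor ; RAW r0
t=2 i3:st ; no-port MEM/MEM
t=3 i4:st ; no-port MEM/MEM
t=4 i5:st ; no-port MEM/MEM
t=5 i6:st ; no-port MEM/MEM
t=6 i7:ld ; RAW+WAW r1
t=7 i8:sll ; RAW r1
t=8 i9:sub ; RAW r0
t=9 i10:or ; tail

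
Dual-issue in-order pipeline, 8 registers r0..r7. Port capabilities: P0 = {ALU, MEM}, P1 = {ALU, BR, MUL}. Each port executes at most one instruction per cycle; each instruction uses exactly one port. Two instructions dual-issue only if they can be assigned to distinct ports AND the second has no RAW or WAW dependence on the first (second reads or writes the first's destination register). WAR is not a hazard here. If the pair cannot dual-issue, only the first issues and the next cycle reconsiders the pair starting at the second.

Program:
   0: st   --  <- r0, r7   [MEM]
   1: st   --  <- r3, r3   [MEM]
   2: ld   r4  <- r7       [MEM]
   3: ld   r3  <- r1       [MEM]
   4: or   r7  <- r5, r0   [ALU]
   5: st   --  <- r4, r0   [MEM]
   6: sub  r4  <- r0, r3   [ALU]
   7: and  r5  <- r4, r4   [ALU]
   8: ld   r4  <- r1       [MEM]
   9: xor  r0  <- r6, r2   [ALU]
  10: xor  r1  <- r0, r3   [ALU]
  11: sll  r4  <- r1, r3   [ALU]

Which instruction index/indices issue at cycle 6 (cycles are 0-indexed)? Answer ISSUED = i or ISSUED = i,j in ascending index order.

ISSUED = 9

#0 head=0: st.MEM i0 no-port MEM/MEM
#1 head=1: st.MEM i1 no-port MEM/MEM
#2 head=2: ld.MEM i2 no-port MEM/MEM
#3 head=3: ld.MEM/or.ALU i3/i4 2-wide
#4 head=5: st.MEM/sub.ALU i5/i6 2-wide
#5 head=7: and.ALU/ld.MEM i7/i8 2-wide
#6 head=9: xor.ALU i9 RAW r0
#7 head=10: xor.ALU i10 RAW r1
#8 head=11: sll.ALU i11 tail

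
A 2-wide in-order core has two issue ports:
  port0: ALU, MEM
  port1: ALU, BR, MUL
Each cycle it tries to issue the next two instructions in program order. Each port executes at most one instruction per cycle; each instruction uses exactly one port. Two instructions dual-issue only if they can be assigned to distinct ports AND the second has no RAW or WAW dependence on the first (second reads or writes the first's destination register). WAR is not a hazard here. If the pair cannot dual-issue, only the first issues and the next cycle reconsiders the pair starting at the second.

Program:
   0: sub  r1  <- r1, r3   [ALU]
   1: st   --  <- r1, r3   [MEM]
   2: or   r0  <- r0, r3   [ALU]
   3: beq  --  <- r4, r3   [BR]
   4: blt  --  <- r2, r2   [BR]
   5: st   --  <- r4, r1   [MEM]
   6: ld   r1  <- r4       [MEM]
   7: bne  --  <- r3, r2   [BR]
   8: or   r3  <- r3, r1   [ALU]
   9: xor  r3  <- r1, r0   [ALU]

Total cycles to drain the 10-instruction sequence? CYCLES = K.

CYCLES = 7

[0] i0  sub.ALU  -- RAW r1
[1] i1,i2  st.MEM or.ALU  -- 2-wide
[2] i3  beq.BR  -- no-port BR/BR
[3] i4,i5  blt.BR st.MEM  -- 2-wide
[4] i6,i7  ld.MEM bne.BR  -- 2-wide
[5] i8  or.ALU  -- WAW r3
[6] i9  xor.ALU  -- tail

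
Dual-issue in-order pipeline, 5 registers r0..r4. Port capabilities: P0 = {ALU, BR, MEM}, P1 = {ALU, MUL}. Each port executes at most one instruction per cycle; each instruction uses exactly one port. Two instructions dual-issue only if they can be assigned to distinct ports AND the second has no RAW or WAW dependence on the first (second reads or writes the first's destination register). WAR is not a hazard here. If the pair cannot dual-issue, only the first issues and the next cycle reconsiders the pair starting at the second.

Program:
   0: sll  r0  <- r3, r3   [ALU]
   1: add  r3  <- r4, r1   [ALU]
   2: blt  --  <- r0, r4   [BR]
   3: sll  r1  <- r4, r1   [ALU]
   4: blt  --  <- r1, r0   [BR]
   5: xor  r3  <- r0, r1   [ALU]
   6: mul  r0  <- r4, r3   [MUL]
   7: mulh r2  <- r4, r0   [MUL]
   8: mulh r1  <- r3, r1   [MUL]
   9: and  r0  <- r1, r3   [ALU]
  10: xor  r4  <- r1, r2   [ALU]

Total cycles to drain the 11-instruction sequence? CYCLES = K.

CYCLES = 7

c0: i0/i1 sll add  dual
c1: i2/i3 blt sll  dual
c2: i4/i5 blt xor  dual
c3: i6 mul  no-port MUL/MUL
c4: i7 mulh  no-port MUL/MUL
c5: i8 mulh  RAW r1
c6: i9/i10 and xor  dual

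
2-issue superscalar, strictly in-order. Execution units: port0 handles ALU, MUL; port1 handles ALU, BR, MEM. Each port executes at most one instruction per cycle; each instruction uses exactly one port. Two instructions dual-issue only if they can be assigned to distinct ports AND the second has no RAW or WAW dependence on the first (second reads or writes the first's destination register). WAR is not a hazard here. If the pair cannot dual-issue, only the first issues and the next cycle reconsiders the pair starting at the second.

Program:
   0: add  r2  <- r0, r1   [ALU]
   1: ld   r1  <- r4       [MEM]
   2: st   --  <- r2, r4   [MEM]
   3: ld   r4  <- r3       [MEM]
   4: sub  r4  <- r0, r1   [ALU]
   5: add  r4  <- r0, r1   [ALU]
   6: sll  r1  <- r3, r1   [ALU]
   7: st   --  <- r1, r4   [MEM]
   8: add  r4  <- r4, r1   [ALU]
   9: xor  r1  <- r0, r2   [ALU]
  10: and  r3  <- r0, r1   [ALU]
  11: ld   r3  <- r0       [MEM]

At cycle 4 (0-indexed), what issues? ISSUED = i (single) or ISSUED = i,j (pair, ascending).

ISSUED = 5,6

t=0 i0,i1:add.ALU/ld.MEM ; dual
t=1 i2:st.MEM ; no-port MEM/MEM
t=2 i3:ld.MEM ; WAW r4
t=3 i4:sub.ALU ; WAW r4
t=4 i5,i6:add.ALU/sll.ALU ; dual
t=5 i7,i8:st.MEM/add.ALU ; dual
t=6 i9:xor.ALU ; RAW r1
t=7 i10:and.ALU ; WAW r3
t=8 i11:ld.MEM ; tail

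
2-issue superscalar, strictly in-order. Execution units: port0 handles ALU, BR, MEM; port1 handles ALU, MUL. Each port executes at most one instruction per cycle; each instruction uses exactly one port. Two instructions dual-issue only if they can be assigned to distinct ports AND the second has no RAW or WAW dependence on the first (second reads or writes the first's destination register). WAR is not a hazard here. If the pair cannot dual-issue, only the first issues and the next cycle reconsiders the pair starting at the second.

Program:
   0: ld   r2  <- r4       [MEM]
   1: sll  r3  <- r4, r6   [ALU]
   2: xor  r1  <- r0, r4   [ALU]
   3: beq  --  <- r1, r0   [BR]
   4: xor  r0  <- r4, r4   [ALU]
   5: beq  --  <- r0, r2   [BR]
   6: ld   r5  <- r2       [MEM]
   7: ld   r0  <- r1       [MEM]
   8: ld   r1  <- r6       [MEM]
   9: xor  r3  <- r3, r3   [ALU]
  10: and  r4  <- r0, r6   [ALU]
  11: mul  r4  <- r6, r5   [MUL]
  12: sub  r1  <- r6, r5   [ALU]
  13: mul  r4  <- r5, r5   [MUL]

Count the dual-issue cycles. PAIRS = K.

PAIRS = 4

  cy0 -> i0+i1 (ld/sll) dual
  cy1 -> i2 (xor) RAW r1
  cy2 -> i3+i4 (beq/xor) dual
  cy3 -> i5 (beq) no-port BR/MEM
  cy4 -> i6 (ld) no-port MEM/MEM
  cy5 -> i7 (ld) no-port MEM/MEM
  cy6 -> i8+i9 (ld/xor) dual
  cy7 -> i10 (and) WAW r4
  cy8 -> i11+i12 (mul/sub) dual
  cy9 -> i13 (mul) tail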